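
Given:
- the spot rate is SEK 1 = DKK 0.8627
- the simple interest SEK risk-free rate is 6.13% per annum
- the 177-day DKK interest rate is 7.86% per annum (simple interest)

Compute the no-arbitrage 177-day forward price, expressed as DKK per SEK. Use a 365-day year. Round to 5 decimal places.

0.86973

T = 177/365 years.
Growth of 1 DKK over T: 1 + 0.0786×177/365 = 1.0381156.
SEK accumulates by 1 + 0.0613×177/365 = 1.0297263.
CIP: F = S · (grow DKK)/(grow SEK) = 0.8627 × 1.0381156/1.0297263 = 0.8697285 DKK per SEK.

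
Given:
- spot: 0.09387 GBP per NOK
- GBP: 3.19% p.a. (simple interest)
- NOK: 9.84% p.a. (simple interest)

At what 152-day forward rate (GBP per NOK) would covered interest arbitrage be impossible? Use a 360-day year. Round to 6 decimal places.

0.091339

T = 152/360 years.
GBP growth factor: 1 + 0.0319×152/360 = 1.0134689.
NOK accumulates by 1 + 0.0984×152/360 = 1.0415467.
CIP: F = S · (grow GBP)/(grow NOK) = 0.09387 × 1.0134689/1.0415467 = 0.09133947 GBP per NOK.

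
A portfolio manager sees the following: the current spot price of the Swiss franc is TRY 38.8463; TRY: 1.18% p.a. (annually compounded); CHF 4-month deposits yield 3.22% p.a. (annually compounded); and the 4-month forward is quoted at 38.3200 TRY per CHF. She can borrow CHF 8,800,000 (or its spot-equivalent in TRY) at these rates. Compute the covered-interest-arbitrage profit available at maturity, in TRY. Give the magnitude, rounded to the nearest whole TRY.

T = 4/12 years.
Invest the CHF and cover forward: 8,800,000 × 1.01062014655 × 38.3200 = TRY 340,797,283.34.
Convert at spot and invest in TRY: 8,800,000 × 38.8463 × 1.00391796285 = TRY 343,186,785.57.
The quoted forward undervalues CHF, so borrow CHF, convert to TRY at spot, deposit the TRY at 1.18%, and buy CHF forward at 38.3200 to cover the loan.
Arbitrage profit = |340,797,283.34 − 343,186,785.57| = TRY 2,389,502.

TRY 2,389,502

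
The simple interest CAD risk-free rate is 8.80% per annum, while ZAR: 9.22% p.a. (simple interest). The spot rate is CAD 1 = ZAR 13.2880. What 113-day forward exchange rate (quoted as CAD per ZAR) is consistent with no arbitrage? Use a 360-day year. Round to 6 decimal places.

0.075159

T = 113/360 years.
ZAR growth factor: 1 + 0.0922×113/360 = 1.0289406.
CAD growth factor: 1 + 0.0880×113/360 = 1.0276222.
Forward (ZAR per CAD) = 13.288 × 1.0289406 / 1.0276222 = 13.30505.
Quoted the other way: 1/13.30505 = 0.075159 CAD per ZAR.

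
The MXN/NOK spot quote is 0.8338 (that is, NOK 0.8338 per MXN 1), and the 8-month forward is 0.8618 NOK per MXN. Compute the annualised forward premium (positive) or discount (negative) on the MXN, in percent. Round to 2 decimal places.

+5.04%

T = 8/12 years.
MXN trades forward at +3.35812% vs spot over the period.
×(1/T) gives 5.04% p.a.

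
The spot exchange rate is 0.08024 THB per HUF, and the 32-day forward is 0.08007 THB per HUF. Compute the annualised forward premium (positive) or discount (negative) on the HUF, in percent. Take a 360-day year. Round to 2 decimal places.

T = 32/360 years.
Period premium: (0.08007 − 0.08024)/0.08024 = -0.0021186.
×(1/T) gives -2.38% p.a.

-2.38%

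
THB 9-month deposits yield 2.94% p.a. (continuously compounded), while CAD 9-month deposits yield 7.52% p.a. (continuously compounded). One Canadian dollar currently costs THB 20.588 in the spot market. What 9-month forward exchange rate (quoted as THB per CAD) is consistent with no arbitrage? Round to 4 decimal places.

T = 9/12 years.
THB accumulates by e^(0.0294×9/12) = 1.0222949.
CAD accumulates by e^(0.0752×9/12) = 1.05802081.
CIP: F = S · (grow THB)/(grow CAD) = 20.588 × 1.0222949/1.05802081 = 19.892810 THB per CAD.

19.8928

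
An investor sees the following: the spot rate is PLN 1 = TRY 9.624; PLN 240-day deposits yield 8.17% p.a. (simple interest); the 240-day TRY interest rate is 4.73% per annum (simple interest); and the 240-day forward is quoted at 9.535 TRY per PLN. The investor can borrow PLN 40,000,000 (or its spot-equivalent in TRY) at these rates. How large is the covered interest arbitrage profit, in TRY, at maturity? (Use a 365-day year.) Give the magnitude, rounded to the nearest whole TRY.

T = 240/365 years.
Invest the PLN and cover forward: 40,000,000 × 1.05372054795 × 9.535 = TRY 401,889,016.99.
Convert at spot and invest in TRY: 40,000,000 × 9.624 × 1.03110136986 = TRY 396,932,783.34.
The quoted forward overvalues PLN, so borrow TRY, buy PLN at spot, deposit the PLN at 8.17%, and sell the proceeds forward at 9.535.
Arbitrage profit = |401,889,016.99 − 396,932,783.34| = TRY 4,956,234.

TRY 4,956,234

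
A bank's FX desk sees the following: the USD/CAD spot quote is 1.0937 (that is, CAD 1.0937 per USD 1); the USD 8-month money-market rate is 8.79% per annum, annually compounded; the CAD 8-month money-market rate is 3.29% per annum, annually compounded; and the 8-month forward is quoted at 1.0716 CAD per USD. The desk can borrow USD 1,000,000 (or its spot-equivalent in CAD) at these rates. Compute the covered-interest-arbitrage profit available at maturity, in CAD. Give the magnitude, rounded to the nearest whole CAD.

T = 8/12 years.
Invest the USD and cover forward: 1,000,000 × 1.057773423 × 1.0716 = CAD 1,133,510.00.
Convert at spot and invest in CAD: 1,000,000 × 1.0937 × 1.021814791 = CAD 1,117,558.84.
The quoted forward overvalues USD, so borrow CAD, buy USD at spot, deposit the USD at 8.79%, and sell the proceeds forward at 1.0716.
Profit = 1,133,510.00 − 1,117,558.84 = CAD 15,951.

CAD 15,951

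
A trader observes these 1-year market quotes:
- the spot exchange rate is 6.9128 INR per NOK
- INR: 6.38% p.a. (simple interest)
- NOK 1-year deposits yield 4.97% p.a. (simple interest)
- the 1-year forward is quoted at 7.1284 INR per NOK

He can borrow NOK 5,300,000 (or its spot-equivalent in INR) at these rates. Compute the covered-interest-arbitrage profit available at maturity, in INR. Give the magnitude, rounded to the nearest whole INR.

INR 682,878

T = 1 year.
Invest the NOK and cover forward: 5,300,000 × 1.049700 × 7.1284 = INR 39,658,211.84.
Convert at spot and invest in INR: 5,300,000 × 6.9128 × 1.063800 = INR 38,975,334.19.
The quoted forward overvalues NOK, so borrow INR, buy NOK at spot, deposit the NOK at 4.97%, and sell the proceeds forward at 7.1284.
Arbitrage profit = |39,658,211.84 − 38,975,334.19| = INR 682,878.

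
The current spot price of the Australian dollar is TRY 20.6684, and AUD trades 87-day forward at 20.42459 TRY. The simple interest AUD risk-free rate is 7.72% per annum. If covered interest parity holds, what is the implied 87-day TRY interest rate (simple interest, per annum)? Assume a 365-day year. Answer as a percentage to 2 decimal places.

T = 87/365 years.
By CIP, F/S equals the TRY-to-AUD growth ratio: 20.42459/20.6684 = 0.9882037.
The AUD side grows by 1 + 0.0772×87/365 = 1.0184011.
That pins the TRY growth at 1.0063877.
(1.0063877 − 1)/T = 0.026799, i.e. 2.68%.

2.68%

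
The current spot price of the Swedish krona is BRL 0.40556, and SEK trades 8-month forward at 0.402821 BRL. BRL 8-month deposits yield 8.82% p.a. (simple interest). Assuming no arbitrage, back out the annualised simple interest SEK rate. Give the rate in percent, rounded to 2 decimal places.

9.90%

T = 8/12 years.
CIP gives F = S · g_BRL/g_SEK, so g_BRL/g_SEK = 0.402821/0.40556 = 0.9932464.
BRL growth factor: 1 + 0.0882×8/12 = 1.058800.
So the SEK growth factor = 1.0659993.
r = (1.0659993 − 1)/(8/12) = 0.098999 → 9.90%.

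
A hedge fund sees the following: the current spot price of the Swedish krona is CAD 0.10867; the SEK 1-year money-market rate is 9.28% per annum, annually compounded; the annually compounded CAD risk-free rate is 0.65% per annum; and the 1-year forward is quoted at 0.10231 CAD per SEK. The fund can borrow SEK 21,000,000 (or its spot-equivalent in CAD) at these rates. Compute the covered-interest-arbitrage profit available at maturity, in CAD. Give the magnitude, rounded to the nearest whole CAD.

T = 1 year.
Invest the SEK and cover forward: 21,000,000 × 1.092800 × 0.10231 = CAD 2,347,891.73.
Convert at spot and invest in CAD: 21,000,000 × 0.10867 × 1.006500 = CAD 2,296,903.46.
The quoted forward overvalues SEK, so borrow CAD, buy SEK at spot, deposit the SEK at 9.28%, and sell the proceeds forward at 0.10231.
Arbitrage profit = |2,347,891.73 − 2,296,903.46| = CAD 50,988.

CAD 50,988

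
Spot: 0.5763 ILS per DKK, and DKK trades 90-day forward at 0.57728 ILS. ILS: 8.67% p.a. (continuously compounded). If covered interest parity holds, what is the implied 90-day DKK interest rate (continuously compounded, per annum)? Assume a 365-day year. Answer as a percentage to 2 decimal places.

T = 90/365 years.
By CIP, F/S equals the ILS-to-DKK growth ratio: 0.57728/0.5763 = 1.0017005.
ILS growth factor: e^(0.0867×90/365) = 1.0216082.
That pins the DKK growth at 1.0198739.
Take logs: ln 1.0198739 / (90/365) = 0.079809, so 7.98%.

7.98%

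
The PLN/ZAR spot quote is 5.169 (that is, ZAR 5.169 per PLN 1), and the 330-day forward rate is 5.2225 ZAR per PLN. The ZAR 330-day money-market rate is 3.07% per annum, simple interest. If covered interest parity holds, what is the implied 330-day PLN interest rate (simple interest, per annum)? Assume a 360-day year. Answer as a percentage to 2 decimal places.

T = 330/360 years.
By CIP, F/S equals the ZAR-to-PLN growth ratio: 5.2225/5.169 = 1.0103502.
The ZAR side grows by 1 + 0.0307×330/360 = 1.0281417.
Hence g_PLN = 1.0176092.
(1.0176092 − 1)/T = 0.019210, i.e. 1.92%.

1.92%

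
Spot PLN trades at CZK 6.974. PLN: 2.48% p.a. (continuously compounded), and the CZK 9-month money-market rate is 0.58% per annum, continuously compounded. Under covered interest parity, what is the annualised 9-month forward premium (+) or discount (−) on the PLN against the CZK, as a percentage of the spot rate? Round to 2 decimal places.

T = 9/12 years.
F = S · g_CZK/g_PLN = 6.974 × 1.0043595/1.0187741 = 6.875325.
(F − S)/S ÷ T = (6.875325 − 6.974)/6.974/(9/12) = -0.018865 → -1.89%.

-1.89%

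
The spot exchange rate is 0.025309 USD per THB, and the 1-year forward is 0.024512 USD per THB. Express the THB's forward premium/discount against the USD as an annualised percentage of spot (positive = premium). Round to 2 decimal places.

T = 1 year.
THB trades forward at -3.14908% vs spot over the period.
Per annum: -0.0314908 / 1 = -0.031491 = -3.15%.

-3.15%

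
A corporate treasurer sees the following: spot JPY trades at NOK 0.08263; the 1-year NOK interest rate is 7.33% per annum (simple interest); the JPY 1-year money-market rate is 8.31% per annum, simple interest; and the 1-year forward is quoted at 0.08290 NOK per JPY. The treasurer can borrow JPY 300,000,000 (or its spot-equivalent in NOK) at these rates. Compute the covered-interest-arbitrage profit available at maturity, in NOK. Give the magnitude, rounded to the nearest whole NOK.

NOK 330,663

T = 1 year.
Route A — deposit JPY, sell forward: 300,000,000 × 1.083100 × 0.08290 = NOK 26,936,697.00.
Route B — convert at spot, deposit NOK: 300,000,000 × 0.08263 × 1.073300 = NOK 26,606,033.70.
The quoted forward overvalues JPY, so borrow NOK, buy JPY at spot, deposit the JPY at 8.31%, and sell the proceeds forward at 0.08290.
Arbitrage profit = |26,936,697.00 − 26,606,033.70| = NOK 330,663.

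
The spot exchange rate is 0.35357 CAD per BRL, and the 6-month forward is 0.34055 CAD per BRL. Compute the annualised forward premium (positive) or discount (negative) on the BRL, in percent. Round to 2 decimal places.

-7.36%

T = 6/12 years.
BRL trades forward at -3.68244% vs spot over the period.
Annualise by dividing by T: -0.0368244 / (6/12) = -0.073649 → -7.36%.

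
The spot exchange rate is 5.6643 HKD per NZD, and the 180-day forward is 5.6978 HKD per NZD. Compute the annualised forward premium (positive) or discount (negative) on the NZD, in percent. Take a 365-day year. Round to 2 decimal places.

+1.20%

T = 180/365 years.
Period premium: (5.6978 − 5.6643)/5.6643 = 0.0059142.
Per annum: 0.0059142 / (180/365) = 0.011993 = 1.20%.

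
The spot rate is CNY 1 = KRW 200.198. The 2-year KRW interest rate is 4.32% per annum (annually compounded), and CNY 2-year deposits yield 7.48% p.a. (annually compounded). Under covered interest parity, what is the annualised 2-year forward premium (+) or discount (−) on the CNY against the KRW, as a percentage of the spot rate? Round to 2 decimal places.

T = 2 years.
CIP forward (KRW per CNY) = 200.198 × 1.0882662/1.155195 = 188.599082.
(F − S)/S ÷ T = (188.599082 − 200.198)/200.198/2 = -0.028969 → -2.90%.

-2.90%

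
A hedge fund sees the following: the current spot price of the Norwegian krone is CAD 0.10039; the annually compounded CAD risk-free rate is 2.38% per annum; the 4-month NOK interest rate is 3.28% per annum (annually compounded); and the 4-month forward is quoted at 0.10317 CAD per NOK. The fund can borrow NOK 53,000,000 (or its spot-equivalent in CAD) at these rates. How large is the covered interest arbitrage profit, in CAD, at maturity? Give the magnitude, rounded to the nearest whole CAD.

T = 4/12 years.
Route A — deposit NOK, sell forward: 53,000,000 × 1.010815927 × 0.10317 = CAD 5,527,151.60.
Route B — convert at spot, deposit CAD: 53,000,000 × 0.10039 × 1.007871215 = CAD 5,362,550.14.
The quoted forward overvalues NOK, so borrow CAD, buy NOK at spot, deposit the NOK at 3.28%, and sell the proceeds forward at 0.10317.
Profit = 5,527,151.60 − 5,362,550.14 = CAD 164,601.

CAD 164,601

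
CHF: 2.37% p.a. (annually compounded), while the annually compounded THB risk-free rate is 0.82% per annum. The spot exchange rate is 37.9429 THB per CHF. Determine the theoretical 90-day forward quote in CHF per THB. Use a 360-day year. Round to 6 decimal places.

0.026456

T = 90/360 years.
Growth of 1 THB over T: (1 + 0.0082)^(90/360) = 1.0020437.
CHF accumulates by (1 + 0.0237)^(90/360) = 1.0058731.
CIP: F = S · (grow THB)/(grow CHF) = 37.9429 × 1.0020437/1.0058731 = 37.79845 THB per CHF.
Invert for CHF per THB: 1 / 37.79845 = 0.026456.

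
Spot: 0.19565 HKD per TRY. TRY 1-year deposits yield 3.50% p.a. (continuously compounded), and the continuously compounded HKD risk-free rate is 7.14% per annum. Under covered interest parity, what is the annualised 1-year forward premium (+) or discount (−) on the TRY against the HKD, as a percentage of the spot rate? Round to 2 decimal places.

T = 1 year.
CIP forward (HKD per TRY) = 0.19565 × 1.0740107/1.0356197 = 0.20290285.
(F − S)/S ÷ T = (0.20290285 − 0.19565)/0.19565/1 = 0.037071 → 3.71%.

+3.71%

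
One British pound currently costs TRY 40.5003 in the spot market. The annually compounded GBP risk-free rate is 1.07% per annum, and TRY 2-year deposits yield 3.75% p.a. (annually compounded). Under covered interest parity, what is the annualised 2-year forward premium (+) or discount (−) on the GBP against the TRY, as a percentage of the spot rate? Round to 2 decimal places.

T = 2 years.
CIP forward (TRY per GBP) = 40.5003 × 1.0764063/1.0215145 = 42.6766121.
(F − S)/S ÷ T = (42.6766121 − 40.5003)/40.5003/2 = 0.026868 → 2.69%.

+2.69%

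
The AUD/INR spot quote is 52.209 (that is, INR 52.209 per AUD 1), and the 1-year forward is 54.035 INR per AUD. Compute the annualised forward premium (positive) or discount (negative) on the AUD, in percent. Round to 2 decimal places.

T = 1 year.
(F − S)/S = (54.035 − 52.209)/52.209 = 0.0349748.
Annualise by dividing by T: 0.0349748 / 1 = 0.034975 → 3.50%.

+3.50%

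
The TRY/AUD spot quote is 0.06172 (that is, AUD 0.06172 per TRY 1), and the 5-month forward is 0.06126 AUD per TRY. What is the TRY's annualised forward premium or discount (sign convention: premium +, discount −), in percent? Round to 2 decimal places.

-1.79%

T = 5/12 years.
(F − S)/S = (0.06126 − 0.06172)/0.06172 = -0.0074530.
Per annum: -0.0074530 / (5/12) = -0.017887 = -1.79%.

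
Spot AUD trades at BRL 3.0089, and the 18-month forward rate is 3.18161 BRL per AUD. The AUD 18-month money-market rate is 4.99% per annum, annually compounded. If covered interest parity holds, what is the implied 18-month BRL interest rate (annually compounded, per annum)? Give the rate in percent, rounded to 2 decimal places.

8.97%

T = 18/12 years.
CIP gives F = S · g_BRL/g_AUD, so g_BRL/g_AUD = 3.18161/3.0089 = 1.0573997.
The AUD side grows by (1 + 0.0499)^(18/12) = 1.0757761.
That pins the BRL growth at 1.1375253.
r = 1.1375253^(12/18) − 1 = 0.089701 → 8.97%.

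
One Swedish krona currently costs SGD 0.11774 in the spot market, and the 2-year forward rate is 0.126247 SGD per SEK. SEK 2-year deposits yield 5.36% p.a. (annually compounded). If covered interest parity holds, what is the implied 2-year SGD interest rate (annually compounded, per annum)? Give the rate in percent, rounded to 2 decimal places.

T = 2 years.
CIP gives F = S · g_SGD/g_SEK, so g_SGD/g_SEK = 0.126247/0.11774 = 1.0722524.
SEK growth factor: (1 + 0.0536)^2 = 1.110073.
So the SGD growth factor = 1.1902784.
r = 1.1902784^(1/2) − 1 = 0.090999 → 9.10%.

9.10%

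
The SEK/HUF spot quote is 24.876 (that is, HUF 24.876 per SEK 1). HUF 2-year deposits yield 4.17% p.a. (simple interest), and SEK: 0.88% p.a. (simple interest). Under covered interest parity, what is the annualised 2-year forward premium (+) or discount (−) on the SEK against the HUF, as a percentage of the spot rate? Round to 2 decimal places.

T = 2 years.
F = S · g_HUF/g_SEK = 24.876 × 1.083400/1.017600 = 26.484531.
(F − S)/S ÷ T = (26.484531 − 24.876)/24.876/2 = 0.032331 → 3.23%.

+3.23%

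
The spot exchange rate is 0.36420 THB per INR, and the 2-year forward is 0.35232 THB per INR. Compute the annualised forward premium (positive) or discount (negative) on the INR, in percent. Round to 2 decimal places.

T = 2 years.
(F − S)/S = (0.35232 − 0.3642)/0.3642 = -0.0326194.
×(1/T) gives -1.63% p.a.

-1.63%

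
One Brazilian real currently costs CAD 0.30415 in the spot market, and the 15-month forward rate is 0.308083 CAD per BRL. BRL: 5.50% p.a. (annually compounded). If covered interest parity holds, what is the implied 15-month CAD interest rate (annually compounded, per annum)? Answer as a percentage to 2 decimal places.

6.59%

T = 15/12 years.
By CIP, F/S equals the CAD-to-BRL growth ratio: 0.308083/0.30415 = 1.0129311.
BRL growth factor: (1 + 0.0550)^(15/12) = 1.0692163.
That pins the CAD growth at 1.0830424.
r = 1.0830424^(12/15) − 1 = 0.065900 → 6.59%.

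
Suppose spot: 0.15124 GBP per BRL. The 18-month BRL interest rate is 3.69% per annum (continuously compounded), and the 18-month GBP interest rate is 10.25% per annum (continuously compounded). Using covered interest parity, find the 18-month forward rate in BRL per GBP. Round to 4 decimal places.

5.9924

T = 18/12 years.
GBP growth factor: e^(0.1025×18/12) = 1.1661993.
Growth of 1 BRL over T: e^(0.0369×18/12) = 1.0569105.
So F = 0.15124 × 1.1661993 / 1.0569105 = 0.1668788 (GBP/BRL).
Invert for BRL per GBP: 1 / 0.1668788 = 5.9924.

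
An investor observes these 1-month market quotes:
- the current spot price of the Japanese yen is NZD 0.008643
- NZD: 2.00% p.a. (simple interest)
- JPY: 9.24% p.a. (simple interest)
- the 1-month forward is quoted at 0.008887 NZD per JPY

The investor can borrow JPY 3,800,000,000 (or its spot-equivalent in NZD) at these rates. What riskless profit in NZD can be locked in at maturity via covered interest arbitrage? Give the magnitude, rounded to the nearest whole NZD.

NZD 1,132,495

T = 1/12 years.
Keep in JPY, deliver into the forward: 3,800,000,000·1.007700·0.008887 = NZD 34,030,633.62.
Swap to NZD now, deposit: 3,800,000,000·0.008643·1.0016666667 = NZD 32,898,139.00.
The quoted forward overvalues JPY, so borrow NZD, buy JPY at spot, deposit the JPY at 9.24%, and sell the proceeds forward at 0.008887.
Profit = 34,030,633.62 − 32,898,139.00 = NZD 1,132,495.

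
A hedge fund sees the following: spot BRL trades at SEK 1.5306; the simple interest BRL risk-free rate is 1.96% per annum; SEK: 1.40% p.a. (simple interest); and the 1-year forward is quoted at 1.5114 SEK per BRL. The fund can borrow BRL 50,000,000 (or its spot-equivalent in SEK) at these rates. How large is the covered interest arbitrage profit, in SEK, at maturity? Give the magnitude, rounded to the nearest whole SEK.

T = 1 year.
Keep in BRL, deliver into the forward: 50,000,000·1.019600·1.5114 = SEK 77,051,172.00.
Swap to SEK now, deposit: 50,000,000·1.5306·1.014000 = SEK 77,601,420.00.
The quoted forward undervalues BRL, so borrow BRL, convert to SEK at spot, deposit the SEK at 1.40%, and buy BRL forward at 1.5114 to cover the loan.
The gap between the two covered legs is SEK 550,248.

SEK 550,248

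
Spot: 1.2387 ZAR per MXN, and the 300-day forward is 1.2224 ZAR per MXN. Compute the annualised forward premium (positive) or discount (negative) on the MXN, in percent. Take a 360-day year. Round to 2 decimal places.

T = 300/360 years.
Period premium: (1.2224 − 1.2387)/1.2387 = -0.0131590.
Annualise by dividing by T: -0.0131590 / (300/360) = -0.015791 → -1.58%.

-1.58%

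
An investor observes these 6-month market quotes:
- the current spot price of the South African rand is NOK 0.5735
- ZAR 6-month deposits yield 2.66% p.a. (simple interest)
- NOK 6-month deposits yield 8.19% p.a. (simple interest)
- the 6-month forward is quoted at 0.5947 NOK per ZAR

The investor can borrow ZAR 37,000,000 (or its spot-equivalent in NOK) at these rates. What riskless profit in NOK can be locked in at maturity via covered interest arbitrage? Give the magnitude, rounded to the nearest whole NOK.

NOK 208,113

T = 6/12 years.
Invest the ZAR and cover forward: 37,000,000 × 1.013300 × 0.5947 = NOK 22,296,551.87.
Convert at spot and invest in NOK: 37,000,000 × 0.5735 × 1.040950 = NOK 22,088,438.53.
The quoted forward overvalues ZAR, so borrow NOK, buy ZAR at spot, deposit the ZAR at 2.66%, and sell the proceeds forward at 0.5947.
Profit = 22,296,551.87 − 22,088,438.53 = NOK 208,113.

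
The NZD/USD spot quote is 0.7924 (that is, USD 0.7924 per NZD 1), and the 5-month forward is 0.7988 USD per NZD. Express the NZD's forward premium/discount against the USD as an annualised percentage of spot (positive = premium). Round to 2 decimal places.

T = 5/12 years.
NZD trades forward at +0.80767% vs spot over the period.
Annualise by dividing by T: 0.0080767 / (5/12) = 0.019384 → 1.94%.

+1.94%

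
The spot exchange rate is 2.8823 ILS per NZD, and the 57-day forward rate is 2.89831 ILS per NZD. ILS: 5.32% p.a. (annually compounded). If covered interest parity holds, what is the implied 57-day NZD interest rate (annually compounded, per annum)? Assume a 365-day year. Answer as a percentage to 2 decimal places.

T = 57/365 years.
By CIP, F/S equals the ILS-to-NZD growth ratio: 2.89831/2.8823 = 1.0055546.
The ILS side grows by (1 + 0.0532)^(57/365) = 1.0081273.
Hence g_NZD = 1.0025585.
Annualise: 1.0025585^(365/57) − 1 = 0.016497 = 1.65%.

1.65%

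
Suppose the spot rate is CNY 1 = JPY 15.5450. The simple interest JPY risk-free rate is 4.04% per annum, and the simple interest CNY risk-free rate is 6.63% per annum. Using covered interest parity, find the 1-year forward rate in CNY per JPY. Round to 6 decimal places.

T = 1 year.
JPY accumulates by 1 + 0.0404×1 = 1.040400.
CNY growth factor: 1 + 0.0663×1 = 1.066300.
So F = 15.545 × 1.040400 / 1.066300 = 15.16742 (JPY/CNY).
Invert for CNY per JPY: 1 / 15.16742 = 0.065931.

0.065931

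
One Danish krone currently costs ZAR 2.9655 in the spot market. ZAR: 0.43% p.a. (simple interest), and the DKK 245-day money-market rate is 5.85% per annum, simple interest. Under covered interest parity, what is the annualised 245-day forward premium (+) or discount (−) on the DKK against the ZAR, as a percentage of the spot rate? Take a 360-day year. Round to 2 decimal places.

T = 245/360 years.
F = S · g_ZAR/g_DKK = 2.9655 × 1.0029264/1.0398125 = 2.8603024.
(F − S)/S ÷ T = (2.8603024 − 2.9655)/2.9655/(245/360) = -0.052125 → -5.21%.

-5.21%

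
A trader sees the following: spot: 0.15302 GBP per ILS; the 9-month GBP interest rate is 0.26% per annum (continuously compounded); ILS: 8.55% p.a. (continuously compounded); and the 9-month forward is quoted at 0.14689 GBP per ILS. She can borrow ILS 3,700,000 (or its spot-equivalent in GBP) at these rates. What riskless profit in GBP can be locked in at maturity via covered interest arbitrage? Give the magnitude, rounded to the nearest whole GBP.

T = 9/12 years.
Keep in ILS, deliver into the forward: 3,700,000·1.06622567·0.14689 = GBP 579,486.19.
Swap to GBP now, deposit: 3,700,000·0.15302·1.0019519 = GBP 567,279.12.
The quoted forward overvalues ILS, so borrow GBP, buy ILS at spot, deposit the ILS at 8.55%, and sell the proceeds forward at 0.14689.
Profit = 579,486.19 − 567,279.12 = GBP 12,207.

GBP 12,207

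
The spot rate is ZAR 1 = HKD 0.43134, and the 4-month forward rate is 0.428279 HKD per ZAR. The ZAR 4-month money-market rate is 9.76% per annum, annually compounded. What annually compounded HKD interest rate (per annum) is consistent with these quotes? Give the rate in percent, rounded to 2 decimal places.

T = 4/12 years.
CIP gives F = S · g_HKD/g_ZAR, so g_HKD/g_ZAR = 0.428279/0.43134 = 0.9929035.
ZAR growth factor: (1 + 0.0976)^(4/12) = 1.0315288.
Hence g_HKD = 1.0242086.
r = 1.0242086^(12/4) − 1 = 0.074398 → 7.44%.

7.44%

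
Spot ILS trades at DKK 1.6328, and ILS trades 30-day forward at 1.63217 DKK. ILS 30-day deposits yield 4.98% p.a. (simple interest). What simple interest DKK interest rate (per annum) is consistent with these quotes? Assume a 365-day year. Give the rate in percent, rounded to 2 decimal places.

4.51%

T = 30/365 years.
By CIP, F/S equals the DKK-to-ILS growth ratio: 1.63217/1.6328 = 0.9996142.
The ILS side grows by 1 + 0.0498×30/365 = 1.0040932.
That pins the DKK growth at 1.0037058.
(1.0037058 − 1)/T = 0.045087, i.e. 4.51%.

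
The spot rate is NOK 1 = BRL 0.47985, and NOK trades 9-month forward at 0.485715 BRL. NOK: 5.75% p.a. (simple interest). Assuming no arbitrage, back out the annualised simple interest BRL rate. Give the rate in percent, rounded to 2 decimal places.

7.45%

T = 9/12 years.
By CIP, F/S equals the BRL-to-NOK growth ratio: 0.485715/0.47985 = 1.0122226.
NOK growth factor: 1 + 0.0575×9/12 = 1.043125.
So the BRL growth factor = 1.0558747.
r = (1.0558747 − 1)/(9/12) = 0.074500 → 7.45%.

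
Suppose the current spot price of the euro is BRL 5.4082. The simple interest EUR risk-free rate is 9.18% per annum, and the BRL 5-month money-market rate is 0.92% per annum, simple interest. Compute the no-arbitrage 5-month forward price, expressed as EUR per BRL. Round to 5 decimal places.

0.19124

T = 5/12 years.
Growth of 1 BRL over T: 1 + 0.0092×5/12 = 1.0038333.
EUR accumulates by 1 + 0.0918×5/12 = 1.038250.
So F = 5.4082 × 1.0038333 / 1.038250 = 5.228925 (BRL/EUR).
Quoted the other way: 1/5.228925 = 0.19124 EUR per BRL.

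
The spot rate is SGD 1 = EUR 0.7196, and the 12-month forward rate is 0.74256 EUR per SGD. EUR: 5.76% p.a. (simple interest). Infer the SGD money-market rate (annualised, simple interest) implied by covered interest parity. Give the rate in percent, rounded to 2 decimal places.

2.49%

T = 1 year.
F/S = 0.74256/0.7196 = 1.0319066 = (growth of EUR) / (growth of SGD).
The EUR side grows by 1 + 0.0576×1 = 1.057600.
That pins the SGD growth at 1.024899.
r = (1.024899 − 1)/1 = 0.024899 → 2.49%.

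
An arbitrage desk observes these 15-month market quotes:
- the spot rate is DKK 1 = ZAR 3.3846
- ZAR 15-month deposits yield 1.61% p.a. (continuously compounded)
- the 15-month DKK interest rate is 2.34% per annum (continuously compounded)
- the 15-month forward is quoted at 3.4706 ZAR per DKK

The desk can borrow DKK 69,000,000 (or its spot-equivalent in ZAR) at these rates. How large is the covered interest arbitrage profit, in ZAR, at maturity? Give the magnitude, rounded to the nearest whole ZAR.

T = 15/12 years.
Route A — deposit DKK, sell forward: 69,000,000 × 1.0296819828 × 3.4706 = ZAR 246,579,385.98.
Route B — convert at spot, deposit ZAR: 69,000,000 × 3.3846 × 1.02032887316 = ZAR 238,284,952.18.
The quoted forward overvalues DKK, so borrow ZAR, buy DKK at spot, deposit the DKK at 2.34%, and sell the proceeds forward at 3.4706.
Profit = 246,579,385.98 − 238,284,952.18 = ZAR 8,294,434.

ZAR 8,294,434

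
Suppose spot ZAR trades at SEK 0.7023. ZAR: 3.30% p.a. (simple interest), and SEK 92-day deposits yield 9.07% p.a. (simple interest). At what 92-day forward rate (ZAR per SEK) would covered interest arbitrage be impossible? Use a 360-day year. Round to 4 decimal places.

1.4034

T = 92/360 years.
SEK accumulates by 1 + 0.0907×92/360 = 1.0231789.
ZAR accumulates by 1 + 0.0330×92/360 = 1.0084333.
CIP: F = S · (grow SEK)/(grow ZAR) = 0.7023 × 1.0231789/1.0084333 = 0.7125692 SEK per ZAR.
Quoted the other way: 1/0.7125692 = 1.4034 ZAR per SEK.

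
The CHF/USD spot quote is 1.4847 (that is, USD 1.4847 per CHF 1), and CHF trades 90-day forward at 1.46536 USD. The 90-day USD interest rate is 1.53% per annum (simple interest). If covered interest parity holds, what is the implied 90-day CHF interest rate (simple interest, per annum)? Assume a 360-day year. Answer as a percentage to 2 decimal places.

6.83%

T = 90/360 years.
F/S = 1.46536/1.4847 = 0.9869738 = (growth of USD) / (growth of CHF).
USD growth factor: 1 + 0.0153×90/360 = 1.003825.
So the CHF growth factor = 1.0170736.
r = (1.0170736 − 1)/(90/360) = 0.068294 → 6.83%.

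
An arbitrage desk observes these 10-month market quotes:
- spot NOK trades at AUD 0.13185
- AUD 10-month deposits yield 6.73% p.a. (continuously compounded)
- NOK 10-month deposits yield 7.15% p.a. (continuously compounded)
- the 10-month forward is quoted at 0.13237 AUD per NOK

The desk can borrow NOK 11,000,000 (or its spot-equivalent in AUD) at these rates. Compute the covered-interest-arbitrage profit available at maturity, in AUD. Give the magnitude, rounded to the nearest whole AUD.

AUD 11,450

T = 10/12 years.
Invest the NOK and cover forward: 11,000,000 × 1.061394207 × 0.13237 = AUD 1,545,464.26.
Convert at spot and invest in AUD: 11,000,000 × 0.13185 × 1.057685821 = AUD 1,534,014.63.
The quoted forward overvalues NOK, so borrow AUD, buy NOK at spot, deposit the NOK at 7.15%, and sell the proceeds forward at 0.13237.
The gap between the two covered legs is AUD 11,450.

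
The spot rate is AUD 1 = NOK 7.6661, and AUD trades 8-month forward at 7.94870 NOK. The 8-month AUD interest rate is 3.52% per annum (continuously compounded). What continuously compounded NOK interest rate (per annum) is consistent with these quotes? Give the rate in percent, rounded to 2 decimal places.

T = 8/12 years.
By CIP, F/S equals the NOK-to-AUD growth ratio: 7.9487/7.6661 = 1.0368636.
The AUD side grows by e^(0.0352×8/12) = 1.0237442.
So the NOK growth factor = 1.0614831.
r = ln(1.0614831)/(8/12) = 0.089501 → 8.95%.

8.95%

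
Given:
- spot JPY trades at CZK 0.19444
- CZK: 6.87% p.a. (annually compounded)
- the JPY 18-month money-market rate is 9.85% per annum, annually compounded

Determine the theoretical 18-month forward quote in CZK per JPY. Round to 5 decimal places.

0.18658

T = 18/12 years.
CZK growth factor: (1 + 0.0687)^(18/12) = 1.1048001.
JPY growth factor: (1 + 0.0985)^(18/12) = 1.1513307.
So F = 0.19444 × 1.1048001 / 1.1513307 = 0.1865818 (CZK/JPY).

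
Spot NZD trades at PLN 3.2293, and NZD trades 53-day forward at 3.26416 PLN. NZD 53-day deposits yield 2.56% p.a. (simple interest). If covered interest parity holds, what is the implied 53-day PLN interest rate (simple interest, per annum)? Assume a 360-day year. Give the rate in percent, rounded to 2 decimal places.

T = 53/360 years.
CIP gives F = S · g_PLN/g_NZD, so g_PLN/g_NZD = 3.26416/3.2293 = 1.0107949.
NZD growth factor: 1 + 0.0256×53/360 = 1.0037689.
So the PLN growth factor = 1.0146045.
(1.0146045 − 1)/T = 0.099200, i.e. 9.92%.

9.92%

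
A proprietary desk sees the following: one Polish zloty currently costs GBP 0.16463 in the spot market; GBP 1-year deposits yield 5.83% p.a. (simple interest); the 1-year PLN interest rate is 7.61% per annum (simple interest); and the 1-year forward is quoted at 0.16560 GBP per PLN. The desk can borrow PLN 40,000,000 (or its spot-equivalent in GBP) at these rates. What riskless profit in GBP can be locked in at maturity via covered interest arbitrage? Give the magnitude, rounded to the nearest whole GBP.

GBP 158,969

T = 1 year.
Keep in PLN, deliver into the forward: 40,000,000·1.076100·0.16560 = GBP 7,128,086.40.
Swap to GBP now, deposit: 40,000,000·0.16463·1.058300 = GBP 6,969,117.16.
The quoted forward overvalues PLN, so borrow GBP, buy PLN at spot, deposit the PLN at 7.61%, and sell the proceeds forward at 0.16560.
The gap between the two covered legs is GBP 158,969.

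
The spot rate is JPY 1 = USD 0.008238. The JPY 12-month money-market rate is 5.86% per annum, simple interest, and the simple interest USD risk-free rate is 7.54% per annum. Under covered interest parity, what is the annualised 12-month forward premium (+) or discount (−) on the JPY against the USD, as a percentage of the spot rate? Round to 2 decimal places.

+1.59%

T = 1 year.
No-arbitrage forward: 0.008238 × 1.075400 / 1.058600 = 0.008368737 USD/JPY.
(F − S)/S ÷ T = (0.008368737 − 0.008238)/0.008238/1 = 0.015870 → 1.59%.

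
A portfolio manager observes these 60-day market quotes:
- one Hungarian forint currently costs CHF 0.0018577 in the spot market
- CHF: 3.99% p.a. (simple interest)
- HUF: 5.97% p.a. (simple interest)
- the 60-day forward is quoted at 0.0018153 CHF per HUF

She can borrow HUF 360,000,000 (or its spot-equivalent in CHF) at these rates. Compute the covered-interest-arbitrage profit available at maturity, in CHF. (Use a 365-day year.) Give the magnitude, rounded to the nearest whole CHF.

T = 60/365 years.
Route A — deposit HUF, sell forward: 360,000,000 × 1.0098137 × 0.0018153 = CHF 659,921.33.
Route B — convert at spot, deposit CHF: 360,000,000 × 0.0018577 × 1.0065589 = CHF 673,158.41.
The quoted forward undervalues HUF, so borrow HUF, convert to CHF at spot, deposit the CHF at 3.99%, and buy HUF forward at 0.0018153 to cover the loan.
Profit = 673,158.41 − 659,921.33 = CHF 13,237.

CHF 13,237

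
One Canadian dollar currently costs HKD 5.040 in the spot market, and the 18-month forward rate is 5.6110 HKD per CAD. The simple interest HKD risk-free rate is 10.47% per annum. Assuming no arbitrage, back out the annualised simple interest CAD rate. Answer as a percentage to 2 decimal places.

2.62%

T = 18/12 years.
By CIP, F/S equals the HKD-to-CAD growth ratio: 5.611/5.04 = 1.1132937.
The HKD side grows by 1 + 0.1047×18/12 = 1.157050.
That pins the CAD growth at 1.0393035.
(1.0393035 − 1)/T = 0.026202, i.e. 2.62%.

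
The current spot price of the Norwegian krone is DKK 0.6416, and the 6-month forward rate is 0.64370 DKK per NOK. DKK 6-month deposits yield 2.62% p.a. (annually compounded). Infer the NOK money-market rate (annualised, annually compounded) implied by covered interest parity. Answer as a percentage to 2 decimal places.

1.95%

T = 6/12 years.
CIP gives F = S · g_DKK/g_NOK, so g_DKK/g_NOK = 0.6437/0.6416 = 1.0032731.
DKK growth factor: (1 + 0.0262)^(6/12) = 1.0130153.
So the NOK growth factor = 1.0097104.
Annualise: 1.0097104^(12/6) − 1 = 0.019515 = 1.95%.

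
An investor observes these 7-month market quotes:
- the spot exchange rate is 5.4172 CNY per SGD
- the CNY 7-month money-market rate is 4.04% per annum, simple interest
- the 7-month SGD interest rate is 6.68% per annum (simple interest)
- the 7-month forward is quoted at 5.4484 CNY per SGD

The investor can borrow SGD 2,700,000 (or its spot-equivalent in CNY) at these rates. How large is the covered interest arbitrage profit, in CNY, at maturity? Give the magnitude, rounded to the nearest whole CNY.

CNY 312,770

T = 7/12 years.
Keep in SGD, deliver into the forward: 2,700,000·1.0389666667·5.4484 = CNY 15,283,906.16.
Swap to CNY now, deposit: 2,700,000·5.4172·1.0235666667 = CNY 14,971,136.44.
The quoted forward overvalues SGD, so borrow CNY, buy SGD at spot, deposit the SGD at 6.68%, and sell the proceeds forward at 5.4484.
The gap between the two covered legs is CNY 312,770.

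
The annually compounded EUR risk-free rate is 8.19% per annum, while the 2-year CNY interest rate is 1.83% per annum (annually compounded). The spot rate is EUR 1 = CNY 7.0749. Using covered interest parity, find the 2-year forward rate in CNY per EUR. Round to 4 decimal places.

6.2675

T = 2 years.
CNY growth factor: (1 + 0.0183)^2 = 1.0369349.
Growth of 1 EUR over T: (1 + 0.0819)^2 = 1.1705076.
CIP: F = S · (grow CNY)/(grow EUR) = 7.0749 × 1.0369349/1.1705076 = 6.267546 CNY per EUR.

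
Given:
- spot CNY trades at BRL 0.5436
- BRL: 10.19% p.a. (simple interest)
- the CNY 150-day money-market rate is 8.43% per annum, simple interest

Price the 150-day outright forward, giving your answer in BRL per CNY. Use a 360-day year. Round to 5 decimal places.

T = 150/360 years.
BRL accumulates by 1 + 0.1019×150/360 = 1.0424583.
CNY growth factor: 1 + 0.0843×150/360 = 1.035125.
CIP: F = S · (grow BRL)/(grow CNY) = 0.5436 × 1.0424583/1.035125 = 0.5474511 BRL per CNY.

0.54745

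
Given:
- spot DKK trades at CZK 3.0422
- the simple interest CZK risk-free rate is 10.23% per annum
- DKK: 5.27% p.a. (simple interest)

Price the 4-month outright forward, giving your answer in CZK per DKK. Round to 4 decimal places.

T = 4/12 years.
CZK accumulates by 1 + 0.1023×4/12 = 1.034100.
Growth of 1 DKK over T: 1 + 0.0527×4/12 = 1.0175667.
So F = 3.0422 × 1.034100 / 1.0175667 = 3.091629 (CZK/DKK).

3.0916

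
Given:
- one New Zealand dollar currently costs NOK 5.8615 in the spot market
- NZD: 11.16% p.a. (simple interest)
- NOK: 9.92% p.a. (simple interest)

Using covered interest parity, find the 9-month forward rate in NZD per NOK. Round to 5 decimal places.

T = 9/12 years.
Growth of 1 NOK over T: 1 + 0.0992×9/12 = 1.074400.
Growth of 1 NZD over T: 1 + 0.1116×9/12 = 1.083700.
CIP: F = S · (grow NOK)/(grow NZD) = 5.8615 × 1.074400/1.083700 = 5.811198 NOK per NZD.
Quoted the other way: 1/5.811198 = 0.17208 NZD per NOK.

0.17208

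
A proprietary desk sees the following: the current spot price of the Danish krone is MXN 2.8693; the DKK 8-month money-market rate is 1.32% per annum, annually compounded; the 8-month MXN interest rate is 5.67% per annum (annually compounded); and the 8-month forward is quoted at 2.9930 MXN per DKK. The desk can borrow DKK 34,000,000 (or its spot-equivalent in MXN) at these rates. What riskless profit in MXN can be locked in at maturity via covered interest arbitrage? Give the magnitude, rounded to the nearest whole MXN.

T = 8/12 years.
Keep in DKK, deliver into the forward: 34,000,000·1.00878075271·2.9930 = MXN 102,655,546.96.
Swap to MXN now, deposit: 34,000,000·2.8693·1.03745150477 = MXN 101,209,826.49.
The quoted forward overvalues DKK, so borrow MXN, buy DKK at spot, deposit the DKK at 1.32%, and sell the proceeds forward at 2.9930.
The gap between the two covered legs is MXN 1,445,720.

MXN 1,445,720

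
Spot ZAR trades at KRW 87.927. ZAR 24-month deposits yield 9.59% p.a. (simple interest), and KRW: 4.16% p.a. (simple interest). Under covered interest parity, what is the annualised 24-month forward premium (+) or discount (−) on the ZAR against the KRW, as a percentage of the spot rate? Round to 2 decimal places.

T = 2 years.
CIP forward (KRW per ZAR) = 87.927 × 1.083200/1.191800 = 79.914857.
Annualised premium = (F − S)/S × (1/T) = (79.914857 − 87.927)/87.927 ÷ 2 = -4.56%.

-4.56%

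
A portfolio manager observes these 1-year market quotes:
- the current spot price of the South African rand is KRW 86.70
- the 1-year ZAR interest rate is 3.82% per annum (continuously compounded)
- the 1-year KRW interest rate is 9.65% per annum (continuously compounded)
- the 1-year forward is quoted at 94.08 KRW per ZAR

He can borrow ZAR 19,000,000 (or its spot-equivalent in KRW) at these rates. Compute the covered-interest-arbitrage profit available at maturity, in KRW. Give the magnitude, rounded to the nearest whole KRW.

T = 1 year.
Keep in ZAR, deliver into the forward: 19,000,000·1.038938999901·94.08 = KRW 1,857,124,241.10.
Swap to KRW now, deposit: 19,000,000·86.70·1.101309581144 = KRW 1,814,187,273.02.
The quoted forward overvalues ZAR, so borrow KRW, buy ZAR at spot, deposit the ZAR at 3.82%, and sell the proceeds forward at 94.08.
The gap between the two covered legs is KRW 42,936,968.

KRW 42,936,968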